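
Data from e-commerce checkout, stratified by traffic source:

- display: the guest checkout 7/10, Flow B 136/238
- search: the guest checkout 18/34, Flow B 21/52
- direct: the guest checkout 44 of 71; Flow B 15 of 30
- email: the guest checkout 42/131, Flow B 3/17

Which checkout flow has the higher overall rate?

Display: the guest checkout 7/10 = 70.0%, Flow B 136/238 = 57.1% → the guest checkout
Search: the guest checkout 18/34 = 52.9%, Flow B 21/52 = 40.4% → the guest checkout
Direct: the guest checkout 44/71 = 62.0%, Flow B 15/30 = 50.0% → the guest checkout
Email: the guest checkout 42/131 = 32.1%, Flow B 3/17 = 17.6% → the guest checkout
Overall: the guest checkout 111/246 = 45.1%, Flow B 175/337 = 51.9% → Flow B
(The guest checkout wins every traffic group but Flow B wins overall — the guest checkout's sessions skew toward the low-rate email group.)

Flow B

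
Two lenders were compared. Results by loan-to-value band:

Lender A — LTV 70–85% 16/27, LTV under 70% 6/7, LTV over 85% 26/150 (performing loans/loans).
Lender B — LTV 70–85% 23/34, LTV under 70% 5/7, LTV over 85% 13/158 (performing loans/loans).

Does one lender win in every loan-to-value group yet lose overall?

LTV 70–85%: Lender A 16/27 = 59.3%, Lender B 23/34 = 67.6% → Lender B
LTV under 70%: Lender A 6/7 = 85.7%, Lender B 5/7 = 71.4% → Lender A
LTV over 85%: Lender A 26/150 = 17.3%, Lender B 13/158 = 8.2% → Lender A
Overall: Lender A 48/184 = 26.1%, Lender B 41/199 = 20.6% → Lender A
Neither sweeps: Lender A wins 2 of 3 groups, Lender B wins 1. Lender A wins overall but not every group — no Simpson reversal.

No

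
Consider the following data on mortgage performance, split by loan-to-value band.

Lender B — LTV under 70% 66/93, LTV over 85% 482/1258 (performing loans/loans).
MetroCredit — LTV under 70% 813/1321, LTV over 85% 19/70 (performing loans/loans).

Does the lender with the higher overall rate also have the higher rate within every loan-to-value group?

No

LTV under 70%: Lender B 66/93 = 71.0%, MetroCredit 813/1321 = 61.5% → Lender B
LTV over 85%: Lender B 482/1258 = 38.3%, MetroCredit 19/70 = 27.1% → Lender B
Overall: Lender B 548/1351 = 40.6%, MetroCredit 832/1391 = 59.8% → MetroCredit
Lender B wins each loan-to-value group but MetroCredit wins overall — the comparison reverses. Lender B's loans skew toward LTV over 85%, which has a lower base rate.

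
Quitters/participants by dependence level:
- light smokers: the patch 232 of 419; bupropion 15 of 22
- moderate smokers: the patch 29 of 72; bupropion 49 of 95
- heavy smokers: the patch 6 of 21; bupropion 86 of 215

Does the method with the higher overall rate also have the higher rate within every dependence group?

Light smokers: the patch 232/419 = 55.4%, bupropion 15/22 = 68.2% → bupropion
Moderate smokers: the patch 29/72 = 40.3%, bupropion 49/95 = 51.6% → bupropion
Heavy smokers: the patch 6/21 = 28.6%, bupropion 86/215 = 40.0% → bupropion
Overall: the patch 267/512 = 52.1%, bupropion 150/332 = 45.2% → the patch
Bupropion wins each dependence group but the patch wins overall — the comparison reverses. Bupropion's participants skew toward heavy smokers, which has a lower base rate.

No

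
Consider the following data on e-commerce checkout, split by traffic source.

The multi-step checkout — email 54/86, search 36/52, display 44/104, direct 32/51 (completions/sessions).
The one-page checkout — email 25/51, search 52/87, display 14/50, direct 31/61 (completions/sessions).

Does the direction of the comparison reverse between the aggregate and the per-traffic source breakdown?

Email: the multi-step checkout 54/86 = 62.8%, the one-page checkout 25/51 = 49.0% → the multi-step checkout
Search: the multi-step checkout 36/52 = 69.2%, the one-page checkout 52/87 = 59.8% → the multi-step checkout
Display: the multi-step checkout 44/104 = 42.3%, the one-page checkout 14/50 = 28.0% → the multi-step checkout
Direct: the multi-step checkout 32/51 = 62.7%, the one-page checkout 31/61 = 50.8% → the multi-step checkout
Overall: the multi-step checkout 166/293 = 56.7%, the one-page checkout 122/249 = 49.0% → the multi-step checkout
The multi-step checkout wins overall and in every traffic group — no reversal.

No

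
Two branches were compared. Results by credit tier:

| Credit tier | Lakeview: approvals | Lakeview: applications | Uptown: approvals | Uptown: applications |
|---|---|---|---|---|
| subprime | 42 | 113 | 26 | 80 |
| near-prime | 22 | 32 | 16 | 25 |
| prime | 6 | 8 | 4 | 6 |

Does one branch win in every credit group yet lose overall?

Subprime: Lakeview 42/113 = 37.2%, Uptown 26/80 = 32.5% → Lakeview
Near-prime: Lakeview 22/32 = 68.8%, Uptown 16/25 = 64.0% → Lakeview
Prime: Lakeview 6/8 = 75.0%, Uptown 4/6 = 66.7% → Lakeview
Overall: Lakeview 70/153 = 45.8%, Uptown 46/111 = 41.4% → Lakeview
Lakeview wins overall and in every credit group — no reversal.

No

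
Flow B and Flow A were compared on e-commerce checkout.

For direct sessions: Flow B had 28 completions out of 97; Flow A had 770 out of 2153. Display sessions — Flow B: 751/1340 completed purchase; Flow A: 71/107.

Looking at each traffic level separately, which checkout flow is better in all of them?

Flow A

Direct: Flow B 28/97 = 28.9%, Flow A 770/2153 = 35.8% → Flow A
Display: Flow B 751/1340 = 56.0%, Flow A 71/107 = 66.4% → Flow A
Flow A has the higher rate in both groups.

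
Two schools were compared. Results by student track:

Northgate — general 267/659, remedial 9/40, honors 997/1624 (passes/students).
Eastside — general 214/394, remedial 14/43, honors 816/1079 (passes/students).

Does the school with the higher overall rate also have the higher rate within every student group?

Yes

General: Northgate 267/659 = 40.5%, Eastside 214/394 = 54.3% → Eastside
Remedial: Northgate 9/40 = 22.5%, Eastside 14/43 = 32.6% → Eastside
Honors: Northgate 997/1624 = 61.4%, Eastside 816/1079 = 75.6% → Eastside
Overall: Northgate 1273/2323 = 54.8%, Eastside 1044/1516 = 68.9% → Eastside
Eastside wins overall and in every student group — no reversal.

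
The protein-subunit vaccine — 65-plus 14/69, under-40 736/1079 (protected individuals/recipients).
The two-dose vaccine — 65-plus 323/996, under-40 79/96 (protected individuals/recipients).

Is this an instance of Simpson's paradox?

65-plus: the protein-subunit vaccine 14/69 = 20.3%, the two-dose vaccine 323/996 = 32.4% → the two-dose vaccine
Under-40: the protein-subunit vaccine 736/1079 = 68.2%, the two-dose vaccine 79/96 = 82.3% → the two-dose vaccine
Overall: the protein-subunit vaccine 750/1148 = 65.3%, the two-dose vaccine 402/1092 = 36.8% → the protein-subunit vaccine
The two-dose vaccine wins each age group but the protein-subunit vaccine wins overall — the comparison reverses. The two-dose vaccine's recipients skew toward 65-plus, which has a lower base rate.

Yes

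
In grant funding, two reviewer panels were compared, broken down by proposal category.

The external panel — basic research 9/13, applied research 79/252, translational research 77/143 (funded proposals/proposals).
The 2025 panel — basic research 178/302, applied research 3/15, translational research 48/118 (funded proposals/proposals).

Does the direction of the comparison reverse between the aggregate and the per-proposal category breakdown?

Yes

Basic research: the external panel 9/13 = 69.2%, the 2025 panel 178/302 = 58.9% → the external panel
Applied research: the external panel 79/252 = 31.3%, the 2025 panel 3/15 = 20.0% → the external panel
Translational research: the external panel 77/143 = 53.8%, the 2025 panel 48/118 = 40.7% → the external panel
Overall: the external panel 165/408 = 40.4%, the 2025 panel 229/435 = 52.6% → the 2025 panel
The external panel wins each proposal group but the 2025 panel wins overall — the comparison reverses. The external panel's proposals skew toward applied research, which has a lower base rate.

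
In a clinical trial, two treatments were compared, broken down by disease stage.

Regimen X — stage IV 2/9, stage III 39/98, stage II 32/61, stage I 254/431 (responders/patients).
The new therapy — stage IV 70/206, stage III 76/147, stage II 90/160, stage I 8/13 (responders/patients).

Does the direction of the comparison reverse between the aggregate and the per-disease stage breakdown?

Yes

Stage IV: Regimen X 2/9 = 22.2%, the new therapy 70/206 = 34.0% → the new therapy
Stage III: Regimen X 39/98 = 39.8%, the new therapy 76/147 = 51.7% → the new therapy
Stage II: Regimen X 32/61 = 52.5%, the new therapy 90/160 = 56.2% → the new therapy
Stage I: Regimen X 254/431 = 58.9%, the new therapy 8/13 = 61.5% → the new therapy
Overall: Regimen X 327/599 = 54.6%, the new therapy 244/526 = 46.4% → Regimen X
The new therapy wins each disease group but Regimen X wins overall — the comparison reverses. The new therapy's patients skew toward stage IV, which has a lower base rate.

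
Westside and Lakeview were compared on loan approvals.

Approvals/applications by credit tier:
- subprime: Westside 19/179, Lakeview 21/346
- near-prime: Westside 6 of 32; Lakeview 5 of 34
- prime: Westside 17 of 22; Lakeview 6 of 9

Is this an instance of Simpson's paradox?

Subprime: Westside 19/179 = 10.6%, Lakeview 21/346 = 6.1% → Westside
Near-prime: Westside 6/32 = 18.8%, Lakeview 5/34 = 14.7% → Westside
Prime: Westside 17/22 = 77.3%, Lakeview 6/9 = 66.7% → Westside
Overall: Westside 42/233 = 18.0%, Lakeview 32/389 = 8.2% → Westside
Westside wins overall and in every credit group — no reversal.

No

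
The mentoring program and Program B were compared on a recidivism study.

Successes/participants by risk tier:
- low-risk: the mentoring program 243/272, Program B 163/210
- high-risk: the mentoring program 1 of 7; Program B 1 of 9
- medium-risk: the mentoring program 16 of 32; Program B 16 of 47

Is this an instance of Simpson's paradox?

No

Low-risk: the mentoring program 243/272 = 89.3%, Program B 163/210 = 77.6% → the mentoring program
High-risk: the mentoring program 1/7 = 14.3%, Program B 1/9 = 11.1% → the mentoring program
Medium-risk: the mentoring program 16/32 = 50.0%, Program B 16/47 = 34.0% → the mentoring program
Overall: the mentoring program 260/311 = 83.6%, Program B 180/266 = 67.7% → the mentoring program
The mentoring program wins overall and in every risk group — no reversal.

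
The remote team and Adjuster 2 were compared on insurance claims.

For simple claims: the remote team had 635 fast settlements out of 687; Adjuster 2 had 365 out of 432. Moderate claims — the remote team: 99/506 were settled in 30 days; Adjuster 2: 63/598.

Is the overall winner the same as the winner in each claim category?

Simple: the remote team 635/687 = 92.4%, Adjuster 2 365/432 = 84.5% → the remote team
Moderate: the remote team 99/506 = 19.6%, Adjuster 2 63/598 = 10.5% → the remote team
Overall: the remote team 734/1193 = 61.5%, Adjuster 2 428/1030 = 41.6% → the remote team
The remote team wins overall and in every claim group — no reversal.

Yes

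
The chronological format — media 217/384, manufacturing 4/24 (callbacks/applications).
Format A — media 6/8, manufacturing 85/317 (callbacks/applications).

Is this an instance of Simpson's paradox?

Media: the chronological format 217/384 = 56.5%, Format A 6/8 = 75.0% → Format A
Manufacturing: the chronological format 4/24 = 16.7%, Format A 85/317 = 26.8% → Format A
Overall: the chronological format 221/408 = 54.2%, Format A 91/325 = 28.0% → the chronological format
Format A wins each industry group but the chronological format wins overall — the comparison reverses. Format A's applications skew toward manufacturing, which has a lower base rate.

Yes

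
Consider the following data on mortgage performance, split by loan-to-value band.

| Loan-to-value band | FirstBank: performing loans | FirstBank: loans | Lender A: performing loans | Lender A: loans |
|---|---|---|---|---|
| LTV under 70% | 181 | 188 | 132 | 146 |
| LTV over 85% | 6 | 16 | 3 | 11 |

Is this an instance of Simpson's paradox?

No

LTV under 70%: FirstBank 181/188 = 96.3%, Lender A 132/146 = 90.4% → FirstBank
LTV over 85%: FirstBank 6/16 = 37.5%, Lender A 3/11 = 27.3% → FirstBank
Overall: FirstBank 187/204 = 91.7%, Lender A 135/157 = 86.0% → FirstBank
FirstBank wins overall and in every loan-to-value group — no reversal.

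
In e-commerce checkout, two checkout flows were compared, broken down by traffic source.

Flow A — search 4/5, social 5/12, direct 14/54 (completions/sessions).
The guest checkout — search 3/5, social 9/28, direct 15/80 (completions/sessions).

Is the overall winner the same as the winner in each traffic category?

Yes

Search: Flow A 4/5 = 80.0%, the guest checkout 3/5 = 60.0% → Flow A
Social: Flow A 5/12 = 41.7%, the guest checkout 9/28 = 32.1% → Flow A
Direct: Flow A 14/54 = 25.9%, the guest checkout 15/80 = 18.8% → Flow A
Overall: Flow A 23/71 = 32.4%, the guest checkout 27/113 = 23.9% → Flow A
Flow A wins overall and in every traffic group — no reversal.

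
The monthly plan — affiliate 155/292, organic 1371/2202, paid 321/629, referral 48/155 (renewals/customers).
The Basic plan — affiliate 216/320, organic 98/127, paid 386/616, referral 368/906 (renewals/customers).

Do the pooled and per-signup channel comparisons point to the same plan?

No

Affiliate: the monthly plan 155/292 = 53.1%, the Basic plan 216/320 = 67.5% → the Basic plan
Organic: the monthly plan 1371/2202 = 62.3%, the Basic plan 98/127 = 77.2% → the Basic plan
Paid: the monthly plan 321/629 = 51.0%, the Basic plan 386/616 = 62.7% → the Basic plan
Referral: the monthly plan 48/155 = 31.0%, the Basic plan 368/906 = 40.6% → the Basic plan
Overall: the monthly plan 1895/3278 = 57.8%, the Basic plan 1068/1969 = 54.2% → the monthly plan
The Basic plan wins each signup group but the monthly plan wins overall — the comparison reverses. The Basic plan's customers skew toward referral, which has a lower base rate.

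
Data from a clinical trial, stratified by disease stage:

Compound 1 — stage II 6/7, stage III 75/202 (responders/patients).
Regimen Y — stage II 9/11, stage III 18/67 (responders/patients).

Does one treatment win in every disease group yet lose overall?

Stage II: Compound 1 6/7 = 85.7%, Regimen Y 9/11 = 81.8% → Compound 1
Stage III: Compound 1 75/202 = 37.1%, Regimen Y 18/67 = 26.9% → Compound 1
Overall: Compound 1 81/209 = 38.8%, Regimen Y 27/78 = 34.6% → Compound 1
Compound 1 wins overall and in every disease group — no reversal.

No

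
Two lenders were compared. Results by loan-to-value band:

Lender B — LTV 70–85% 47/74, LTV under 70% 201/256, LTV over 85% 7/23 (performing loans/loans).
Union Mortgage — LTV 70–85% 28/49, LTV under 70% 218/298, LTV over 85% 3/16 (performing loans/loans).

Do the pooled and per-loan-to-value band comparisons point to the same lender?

Yes

LTV 70–85%: Lender B 47/74 = 63.5%, Union Mortgage 28/49 = 57.1% → Lender B
LTV under 70%: Lender B 201/256 = 78.5%, Union Mortgage 218/298 = 73.2% → Lender B
LTV over 85%: Lender B 7/23 = 30.4%, Union Mortgage 3/16 = 18.8% → Lender B
Overall: Lender B 255/353 = 72.2%, Union Mortgage 249/363 = 68.6% → Lender B
Lender B wins overall and in every loan-to-value group — no reversal.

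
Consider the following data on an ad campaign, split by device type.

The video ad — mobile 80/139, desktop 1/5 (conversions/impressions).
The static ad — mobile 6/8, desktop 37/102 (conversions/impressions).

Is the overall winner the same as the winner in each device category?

Mobile: the video ad 80/139 = 57.6%, the static ad 6/8 = 75.0% → the static ad
Desktop: the video ad 1/5 = 20.0%, the static ad 37/102 = 36.3% → the static ad
Overall: the video ad 81/144 = 56.2%, the static ad 43/110 = 39.1% → the video ad
The static ad wins each device group but the video ad wins overall — the comparison reverses. The static ad's impressions skew toward desktop, which has a lower base rate.

No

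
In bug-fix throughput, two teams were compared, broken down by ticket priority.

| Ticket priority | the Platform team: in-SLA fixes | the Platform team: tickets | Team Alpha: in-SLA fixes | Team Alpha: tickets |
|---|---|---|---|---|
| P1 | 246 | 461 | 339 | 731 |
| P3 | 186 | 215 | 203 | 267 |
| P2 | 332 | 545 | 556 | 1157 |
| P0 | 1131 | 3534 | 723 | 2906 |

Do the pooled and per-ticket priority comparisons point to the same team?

P1: the Platform team 246/461 = 53.4%, Team Alpha 339/731 = 46.4% → the Platform team
P3: the Platform team 186/215 = 86.5%, Team Alpha 203/267 = 76.0% → the Platform team
P2: the Platform team 332/545 = 60.9%, Team Alpha 556/1157 = 48.1% → the Platform team
P0: the Platform team 1131/3534 = 32.0%, Team Alpha 723/2906 = 24.9% → the Platform team
Overall: the Platform team 1895/4755 = 39.9%, Team Alpha 1821/5061 = 36.0% → the Platform team
The Platform team wins overall and in every ticket group — no reversal.

Yes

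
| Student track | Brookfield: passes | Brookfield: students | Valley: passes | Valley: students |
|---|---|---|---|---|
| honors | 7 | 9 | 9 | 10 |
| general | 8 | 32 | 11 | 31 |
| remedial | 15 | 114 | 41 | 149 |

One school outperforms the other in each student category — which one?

Valley

Honors: Brookfield 7/9 = 77.8%, Valley 9/10 = 90.0% → Valley
General: Brookfield 8/32 = 25.0%, Valley 11/31 = 35.5% → Valley
Remedial: Brookfield 15/114 = 13.2%, Valley 41/149 = 27.5% → Valley
Valley has the higher rate in all 3 groups.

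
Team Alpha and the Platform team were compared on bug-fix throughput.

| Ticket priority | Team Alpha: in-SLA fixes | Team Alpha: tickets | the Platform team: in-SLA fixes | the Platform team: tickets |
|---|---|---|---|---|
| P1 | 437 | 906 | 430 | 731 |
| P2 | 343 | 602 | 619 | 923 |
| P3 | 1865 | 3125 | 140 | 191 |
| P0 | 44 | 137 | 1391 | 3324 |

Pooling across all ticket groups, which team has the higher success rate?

P1: Team Alpha 437/906 = 48.2%, the Platform team 430/731 = 58.8% → the Platform team
P2: Team Alpha 343/602 = 57.0%, the Platform team 619/923 = 67.1% → the Platform team
P3: Team Alpha 1865/3125 = 59.7%, the Platform team 140/191 = 73.3% → the Platform team
P0: Team Alpha 44/137 = 32.1%, the Platform team 1391/3324 = 41.8% → the Platform team
Overall: Team Alpha 2689/4770 = 56.4%, the Platform team 2580/5169 = 49.9% → Team Alpha
(The Platform team wins every ticket group but Team Alpha wins overall — the Platform team's tickets skew toward the low-rate P0 group.)

Team Alpha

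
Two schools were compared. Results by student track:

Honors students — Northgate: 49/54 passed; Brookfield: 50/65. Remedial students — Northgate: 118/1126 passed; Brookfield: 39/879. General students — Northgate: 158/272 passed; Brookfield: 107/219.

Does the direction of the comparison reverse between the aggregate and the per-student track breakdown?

No

Honors: Northgate 49/54 = 90.7%, Brookfield 50/65 = 76.9% → Northgate
Remedial: Northgate 118/1126 = 10.5%, Brookfield 39/879 = 4.4% → Northgate
General: Northgate 158/272 = 58.1%, Brookfield 107/219 = 48.9% → Northgate
Overall: Northgate 325/1452 = 22.4%, Brookfield 196/1163 = 16.9% → Northgate
Northgate wins overall and in every student group — no reversal.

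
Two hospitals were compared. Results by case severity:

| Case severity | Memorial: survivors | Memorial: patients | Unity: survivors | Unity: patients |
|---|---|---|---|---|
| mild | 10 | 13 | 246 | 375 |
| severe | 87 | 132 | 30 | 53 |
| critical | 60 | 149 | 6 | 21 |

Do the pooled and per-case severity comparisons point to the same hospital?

Mild: Memorial 10/13 = 76.9%, Unity 246/375 = 65.6% → Memorial
Severe: Memorial 87/132 = 65.9%, Unity 30/53 = 56.6% → Memorial
Critical: Memorial 60/149 = 40.3%, Unity 6/21 = 28.6% → Memorial
Overall: Memorial 157/294 = 53.4%, Unity 282/449 = 62.8% → Unity
Memorial wins each case group but Unity wins overall — the comparison reverses. Memorial's patients skew toward critical, which has a lower base rate.

No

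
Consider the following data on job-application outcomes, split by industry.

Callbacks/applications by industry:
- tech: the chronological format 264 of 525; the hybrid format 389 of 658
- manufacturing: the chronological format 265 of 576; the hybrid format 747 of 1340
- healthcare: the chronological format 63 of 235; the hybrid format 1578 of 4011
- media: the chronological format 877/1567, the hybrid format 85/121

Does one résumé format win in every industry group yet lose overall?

Yes

Tech: the chronological format 264/525 = 50.3%, the hybrid format 389/658 = 59.1% → the hybrid format
Manufacturing: the chronological format 265/576 = 46.0%, the hybrid format 747/1340 = 55.7% → the hybrid format
Healthcare: the chronological format 63/235 = 26.8%, the hybrid format 1578/4011 = 39.3% → the hybrid format
Media: the chronological format 877/1567 = 56.0%, the hybrid format 85/121 = 70.2% → the hybrid format
Overall: the chronological format 1469/2903 = 50.6%, the hybrid format 2799/6130 = 45.7% → the chronological format
The hybrid format wins each industry group but the chronological format wins overall — the comparison reverses. The hybrid format's applications skew toward healthcare, which has a lower base rate.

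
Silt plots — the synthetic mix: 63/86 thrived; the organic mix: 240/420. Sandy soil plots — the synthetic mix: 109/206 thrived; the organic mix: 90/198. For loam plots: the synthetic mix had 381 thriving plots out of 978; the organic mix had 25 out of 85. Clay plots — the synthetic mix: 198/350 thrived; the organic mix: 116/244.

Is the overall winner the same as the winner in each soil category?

Silt: the synthetic mix 63/86 = 73.3%, the organic mix 240/420 = 57.1% → the synthetic mix
Sandy soil: the synthetic mix 109/206 = 52.9%, the organic mix 90/198 = 45.5% → the synthetic mix
Loam: the synthetic mix 381/978 = 39.0%, the organic mix 25/85 = 29.4% → the synthetic mix
Clay: the synthetic mix 198/350 = 56.6%, the organic mix 116/244 = 47.5% → the synthetic mix
Overall: the synthetic mix 751/1620 = 46.4%, the organic mix 471/947 = 49.7% → the organic mix
The synthetic mix wins each soil group but the organic mix wins overall — the comparison reverses. The synthetic mix's plots skew toward loam, which has a lower base rate.

No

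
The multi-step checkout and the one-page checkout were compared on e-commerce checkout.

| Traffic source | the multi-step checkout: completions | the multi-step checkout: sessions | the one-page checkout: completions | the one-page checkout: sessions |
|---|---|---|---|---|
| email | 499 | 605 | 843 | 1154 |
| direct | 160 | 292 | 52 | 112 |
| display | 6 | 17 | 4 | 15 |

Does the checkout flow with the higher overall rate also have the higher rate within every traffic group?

Email: the multi-step checkout 499/605 = 82.5%, the one-page checkout 843/1154 = 73.1% → the multi-step checkout
Direct: the multi-step checkout 160/292 = 54.8%, the one-page checkout 52/112 = 46.4% → the multi-step checkout
Display: the multi-step checkout 6/17 = 35.3%, the one-page checkout 4/15 = 26.7% → the multi-step checkout
Overall: the multi-step checkout 665/914 = 72.8%, the one-page checkout 899/1281 = 70.2% → the multi-step checkout
The multi-step checkout wins overall and in every traffic group — no reversal.

Yes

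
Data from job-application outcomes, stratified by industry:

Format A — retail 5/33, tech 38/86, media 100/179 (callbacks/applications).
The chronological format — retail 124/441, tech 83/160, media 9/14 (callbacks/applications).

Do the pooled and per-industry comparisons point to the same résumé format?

Retail: Format A 5/33 = 15.2%, the chronological format 124/441 = 28.1% → the chronological format
Tech: Format A 38/86 = 44.2%, the chronological format 83/160 = 51.9% → the chronological format
Media: Format A 100/179 = 55.9%, the chronological format 9/14 = 64.3% → the chronological format
Overall: Format A 143/298 = 48.0%, the chronological format 216/615 = 35.1% → Format A
The chronological format wins each industry group but Format A wins overall — the comparison reverses. The chronological format's applications skew toward retail, which has a lower base rate.

No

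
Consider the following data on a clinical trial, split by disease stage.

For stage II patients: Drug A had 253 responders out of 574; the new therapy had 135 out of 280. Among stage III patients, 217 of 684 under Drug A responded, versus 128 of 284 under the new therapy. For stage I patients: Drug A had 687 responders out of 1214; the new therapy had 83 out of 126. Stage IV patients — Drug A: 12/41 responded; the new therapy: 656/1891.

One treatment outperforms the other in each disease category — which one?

the new therapy

Stage II: Drug A 253/574 = 44.1%, the new therapy 135/280 = 48.2% → the new therapy
Stage III: Drug A 217/684 = 31.7%, the new therapy 128/284 = 45.1% → the new therapy
Stage I: Drug A 687/1214 = 56.6%, the new therapy 83/126 = 65.9% → the new therapy
Stage IV: Drug A 12/41 = 29.3%, the new therapy 656/1891 = 34.7% → the new therapy
The new therapy has the higher rate in all 4 groups.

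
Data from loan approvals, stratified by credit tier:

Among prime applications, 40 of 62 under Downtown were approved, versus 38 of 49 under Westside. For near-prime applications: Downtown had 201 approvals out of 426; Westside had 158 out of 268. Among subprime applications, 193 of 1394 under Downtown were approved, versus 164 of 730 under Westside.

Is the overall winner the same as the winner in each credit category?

Prime: Downtown 40/62 = 64.5%, Westside 38/49 = 77.6% → Westside
Near-prime: Downtown 201/426 = 47.2%, Westside 158/268 = 59.0% → Westside
Subprime: Downtown 193/1394 = 13.8%, Westside 164/730 = 22.5% → Westside
Overall: Downtown 434/1882 = 23.1%, Westside 360/1047 = 34.4% → Westside
Westside wins overall and in every credit group — no reversal.

Yes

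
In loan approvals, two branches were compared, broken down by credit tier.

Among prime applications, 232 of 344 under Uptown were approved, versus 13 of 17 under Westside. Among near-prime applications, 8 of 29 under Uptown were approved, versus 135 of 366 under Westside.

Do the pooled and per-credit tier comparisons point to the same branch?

No

Prime: Uptown 232/344 = 67.4%, Westside 13/17 = 76.5% → Westside
Near-prime: Uptown 8/29 = 27.6%, Westside 135/366 = 36.9% → Westside
Overall: Uptown 240/373 = 64.3%, Westside 148/383 = 38.6% → Uptown
Westside wins each credit group but Uptown wins overall — the comparison reverses. Westside's applications skew toward near-prime, which has a lower base rate.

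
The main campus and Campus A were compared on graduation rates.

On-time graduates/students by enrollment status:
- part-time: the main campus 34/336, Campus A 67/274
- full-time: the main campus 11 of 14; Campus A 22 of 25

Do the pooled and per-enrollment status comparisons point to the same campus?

Yes

Part-time: the main campus 34/336 = 10.1%, Campus A 67/274 = 24.5% → Campus A
Full-time: the main campus 11/14 = 78.6%, Campus A 22/25 = 88.0% → Campus A
Overall: the main campus 45/350 = 12.9%, Campus A 89/299 = 29.8% → Campus A
Campus A wins overall and in every enrollment group — no reversal.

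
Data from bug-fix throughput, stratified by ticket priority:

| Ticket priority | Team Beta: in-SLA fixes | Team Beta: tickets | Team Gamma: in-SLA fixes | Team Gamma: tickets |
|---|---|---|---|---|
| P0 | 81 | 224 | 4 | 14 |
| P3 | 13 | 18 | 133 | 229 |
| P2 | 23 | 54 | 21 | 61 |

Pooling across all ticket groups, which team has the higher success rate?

Team Gamma

P0: Team Beta 81/224 = 36.2%, Team Gamma 4/14 = 28.6% → Team Beta
P3: Team Beta 13/18 = 72.2%, Team Gamma 133/229 = 58.1% → Team Beta
P2: Team Beta 23/54 = 42.6%, Team Gamma 21/61 = 34.4% → Team Beta
Overall: Team Beta 117/296 = 39.5%, Team Gamma 158/304 = 52.0% → Team Gamma
(Team Beta wins every ticket group but Team Gamma wins overall — Team Beta's tickets skew toward the low-rate P0 group.)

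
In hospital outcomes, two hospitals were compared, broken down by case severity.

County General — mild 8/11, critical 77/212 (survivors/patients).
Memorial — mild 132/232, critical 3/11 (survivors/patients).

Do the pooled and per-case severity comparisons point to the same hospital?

No

Mild: County General 8/11 = 72.7%, Memorial 132/232 = 56.9% → County General
Critical: County General 77/212 = 36.3%, Memorial 3/11 = 27.3% → County General
Overall: County General 85/223 = 38.1%, Memorial 135/243 = 55.6% → Memorial
County General wins each case group but Memorial wins overall — the comparison reverses. County General's patients skew toward critical, which has a lower base rate.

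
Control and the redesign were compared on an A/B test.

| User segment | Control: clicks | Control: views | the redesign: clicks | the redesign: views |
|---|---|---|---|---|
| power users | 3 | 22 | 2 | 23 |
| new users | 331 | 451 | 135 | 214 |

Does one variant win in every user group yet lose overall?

No

Power users: Control 3/22 = 13.6%, the redesign 2/23 = 8.7% → Control
New users: Control 331/451 = 73.4%, the redesign 135/214 = 63.1% → Control
Overall: Control 334/473 = 70.6%, the redesign 137/237 = 57.8% → Control
Control wins overall and in every user group — no reversal.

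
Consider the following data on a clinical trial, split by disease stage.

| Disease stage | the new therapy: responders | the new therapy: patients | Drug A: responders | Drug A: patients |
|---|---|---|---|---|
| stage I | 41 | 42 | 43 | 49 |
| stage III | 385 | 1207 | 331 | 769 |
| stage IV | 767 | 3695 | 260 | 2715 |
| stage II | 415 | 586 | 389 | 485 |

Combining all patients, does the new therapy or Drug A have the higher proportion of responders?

Stage I: the new therapy 41/42 = 97.6%, Drug A 43/49 = 87.8% → the new therapy
Stage III: the new therapy 385/1207 = 31.9%, Drug A 331/769 = 43.0% → Drug A
Stage IV: the new therapy 767/3695 = 20.8%, Drug A 260/2715 = 9.6% → the new therapy
Stage II: the new therapy 415/586 = 70.8%, Drug A 389/485 = 80.2% → Drug A
Overall: the new therapy 1608/5530 = 29.1%, Drug A 1023/4018 = 25.5% → the new therapy
(Neither sweeps every disease group, but the new therapy has the higher pooled rate.)

the new therapy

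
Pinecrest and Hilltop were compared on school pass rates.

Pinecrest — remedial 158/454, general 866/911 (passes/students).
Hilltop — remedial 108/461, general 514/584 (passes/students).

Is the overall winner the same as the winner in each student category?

Yes

Remedial: Pinecrest 158/454 = 34.8%, Hilltop 108/461 = 23.4% → Pinecrest
General: Pinecrest 866/911 = 95.1%, Hilltop 514/584 = 88.0% → Pinecrest
Overall: Pinecrest 1024/1365 = 75.0%, Hilltop 622/1045 = 59.5% → Pinecrest
Pinecrest wins overall and in every student group — no reversal.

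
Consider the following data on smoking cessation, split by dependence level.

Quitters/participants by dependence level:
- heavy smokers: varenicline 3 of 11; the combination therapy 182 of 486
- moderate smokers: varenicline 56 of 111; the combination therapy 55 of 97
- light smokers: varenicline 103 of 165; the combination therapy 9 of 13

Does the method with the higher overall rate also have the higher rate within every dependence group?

No

Heavy smokers: varenicline 3/11 = 27.3%, the combination therapy 182/486 = 37.4% → the combination therapy
Moderate smokers: varenicline 56/111 = 50.5%, the combination therapy 55/97 = 56.7% → the combination therapy
Light smokers: varenicline 103/165 = 62.4%, the combination therapy 9/13 = 69.2% → the combination therapy
Overall: varenicline 162/287 = 56.4%, the combination therapy 246/596 = 41.3% → varenicline
The combination therapy wins each dependence group but varenicline wins overall — the comparison reverses. The combination therapy's participants skew toward heavy smokers, which has a lower base rate.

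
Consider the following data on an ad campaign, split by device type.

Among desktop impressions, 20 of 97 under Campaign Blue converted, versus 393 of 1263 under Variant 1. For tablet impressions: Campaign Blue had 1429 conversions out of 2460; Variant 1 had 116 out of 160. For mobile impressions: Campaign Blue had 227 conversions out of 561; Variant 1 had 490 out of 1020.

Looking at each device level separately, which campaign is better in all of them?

Variant 1

Desktop: Campaign Blue 20/97 = 20.6%, Variant 1 393/1263 = 31.1% → Variant 1
Tablet: Campaign Blue 1429/2460 = 58.1%, Variant 1 116/160 = 72.5% → Variant 1
Mobile: Campaign Blue 227/561 = 40.5%, Variant 1 490/1020 = 48.0% → Variant 1
Variant 1 has the higher rate in all 3 groups.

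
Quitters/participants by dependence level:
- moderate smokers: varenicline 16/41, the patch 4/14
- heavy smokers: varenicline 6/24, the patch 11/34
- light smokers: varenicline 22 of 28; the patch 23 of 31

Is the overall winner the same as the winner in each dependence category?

Moderate smokers: varenicline 16/41 = 39.0%, the patch 4/14 = 28.6% → varenicline
Heavy smokers: varenicline 6/24 = 25.0%, the patch 11/34 = 32.4% → the patch
Light smokers: varenicline 22/28 = 78.6%, the patch 23/31 = 74.2% → varenicline
Overall: varenicline 44/93 = 47.3%, the patch 38/79 = 48.1% → the patch
Neither sweeps: varenicline wins 2 of 3 groups, the patch wins 1. The patch wins overall but not every group — no Simpson reversal.

No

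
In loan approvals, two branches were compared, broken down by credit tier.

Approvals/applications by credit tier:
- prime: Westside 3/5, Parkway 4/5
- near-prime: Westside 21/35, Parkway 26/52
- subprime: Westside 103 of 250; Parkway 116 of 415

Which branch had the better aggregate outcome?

Prime: Westside 3/5 = 60.0%, Parkway 4/5 = 80.0% → Parkway
Near-prime: Westside 21/35 = 60.0%, Parkway 26/52 = 50.0% → Westside
Subprime: Westside 103/250 = 41.2%, Parkway 116/415 = 28.0% → Westside
Overall: Westside 127/290 = 43.8%, Parkway 146/472 = 30.9% → Westside
(Neither sweeps every credit group, but Westside has the higher pooled rate.)

Westside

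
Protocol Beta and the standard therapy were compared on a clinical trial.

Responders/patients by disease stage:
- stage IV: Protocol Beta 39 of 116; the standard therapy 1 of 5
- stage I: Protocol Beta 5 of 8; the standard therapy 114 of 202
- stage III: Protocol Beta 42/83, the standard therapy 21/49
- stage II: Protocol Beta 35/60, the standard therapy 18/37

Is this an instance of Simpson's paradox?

Stage IV: Protocol Beta 39/116 = 33.6%, the standard therapy 1/5 = 20.0% → Protocol Beta
Stage I: Protocol Beta 5/8 = 62.5%, the standard therapy 114/202 = 56.4% → Protocol Beta
Stage III: Protocol Beta 42/83 = 50.6%, the standard therapy 21/49 = 42.9% → Protocol Beta
Stage II: Protocol Beta 35/60 = 58.3%, the standard therapy 18/37 = 48.6% → Protocol Beta
Overall: Protocol Beta 121/267 = 45.3%, the standard therapy 154/293 = 52.6% → the standard therapy
Protocol Beta wins each disease group but the standard therapy wins overall — the comparison reverses. Protocol Beta's patients skew toward stage IV, which has a lower base rate.

Yes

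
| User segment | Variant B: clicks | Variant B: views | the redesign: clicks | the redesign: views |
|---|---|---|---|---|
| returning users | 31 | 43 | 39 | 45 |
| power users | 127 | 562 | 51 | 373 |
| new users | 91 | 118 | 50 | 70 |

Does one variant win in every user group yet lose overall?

No

Returning users: Variant B 31/43 = 72.1%, the redesign 39/45 = 86.7% → the redesign
Power users: Variant B 127/562 = 22.6%, the redesign 51/373 = 13.7% → Variant B
New users: Variant B 91/118 = 77.1%, the redesign 50/70 = 71.4% → Variant B
Overall: Variant B 249/723 = 34.4%, the redesign 140/488 = 28.7% → Variant B
Neither sweeps: Variant B wins 2 of 3 groups, the redesign wins 1. Variant B wins overall but not every group — no Simpson reversal.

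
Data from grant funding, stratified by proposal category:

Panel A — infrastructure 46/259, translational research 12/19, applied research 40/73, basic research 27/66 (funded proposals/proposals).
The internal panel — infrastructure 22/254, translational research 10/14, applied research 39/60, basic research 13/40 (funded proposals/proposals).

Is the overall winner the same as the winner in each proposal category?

No

Infrastructure: Panel A 46/259 = 17.8%, the internal panel 22/254 = 8.7% → Panel A
Translational research: Panel A 12/19 = 63.2%, the internal panel 10/14 = 71.4% → the internal panel
Applied research: Panel A 40/73 = 54.8%, the internal panel 39/60 = 65.0% → the internal panel
Basic research: Panel A 27/66 = 40.9%, the internal panel 13/40 = 32.5% → Panel A
Overall: Panel A 125/417 = 30.0%, the internal panel 84/368 = 22.8% → Panel A
Neither sweeps: Panel A wins 2 of 4 groups, the internal panel wins 2. Panel A wins overall but not every group — no Simpson reversal.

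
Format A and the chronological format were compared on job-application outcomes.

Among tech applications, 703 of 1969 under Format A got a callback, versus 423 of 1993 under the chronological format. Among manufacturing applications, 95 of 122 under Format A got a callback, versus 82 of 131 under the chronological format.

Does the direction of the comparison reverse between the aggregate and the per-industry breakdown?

No

Tech: Format A 703/1969 = 35.7%, the chronological format 423/1993 = 21.2% → Format A
Manufacturing: Format A 95/122 = 77.9%, the chronological format 82/131 = 62.6% → Format A
Overall: Format A 798/2091 = 38.2%, the chronological format 505/2124 = 23.8% → Format A
Format A wins overall and in every industry group — no reversal.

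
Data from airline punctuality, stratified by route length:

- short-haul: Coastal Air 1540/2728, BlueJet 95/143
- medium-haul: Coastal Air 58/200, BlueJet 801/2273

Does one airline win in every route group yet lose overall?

Yes

Short-haul: Coastal Air 1540/2728 = 56.5%, BlueJet 95/143 = 66.4% → BlueJet
Medium-haul: Coastal Air 58/200 = 29.0%, BlueJet 801/2273 = 35.2% → BlueJet
Overall: Coastal Air 1598/2928 = 54.6%, BlueJet 896/2416 = 37.1% → Coastal Air
BlueJet wins each route group but Coastal Air wins overall — the comparison reverses. BlueJet's flights skew toward medium-haul, which has a lower base rate.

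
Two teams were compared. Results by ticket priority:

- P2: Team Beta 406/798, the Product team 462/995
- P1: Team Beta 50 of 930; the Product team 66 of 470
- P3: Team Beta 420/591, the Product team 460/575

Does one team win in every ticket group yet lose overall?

P2: Team Beta 406/798 = 50.9%, the Product team 462/995 = 46.4% → Team Beta
P1: Team Beta 50/930 = 5.4%, the Product team 66/470 = 14.0% → the Product team
P3: Team Beta 420/591 = 71.1%, the Product team 460/575 = 80.0% → the Product team
Overall: Team Beta 876/2319 = 37.8%, the Product team 988/2040 = 48.4% → the Product team
Neither sweeps: Team Beta wins 1 of 3 groups, the Product team wins 2. The Product team wins overall but not every group — no Simpson reversal.

No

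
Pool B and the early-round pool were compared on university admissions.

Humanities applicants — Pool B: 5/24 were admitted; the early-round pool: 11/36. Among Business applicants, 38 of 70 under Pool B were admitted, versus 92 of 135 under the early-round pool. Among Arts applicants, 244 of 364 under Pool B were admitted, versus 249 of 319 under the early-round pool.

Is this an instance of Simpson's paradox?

Humanities: Pool B 5/24 = 20.8%, the early-round pool 11/36 = 30.6% → the early-round pool
Business: Pool B 38/70 = 54.3%, the early-round pool 92/135 = 68.1% → the early-round pool
Arts: Pool B 244/364 = 67.0%, the early-round pool 249/319 = 78.1% → the early-round pool
Overall: Pool B 287/458 = 62.7%, the early-round pool 352/490 = 71.8% → the early-round pool
The early-round pool wins overall and in every department group — no reversal.

No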